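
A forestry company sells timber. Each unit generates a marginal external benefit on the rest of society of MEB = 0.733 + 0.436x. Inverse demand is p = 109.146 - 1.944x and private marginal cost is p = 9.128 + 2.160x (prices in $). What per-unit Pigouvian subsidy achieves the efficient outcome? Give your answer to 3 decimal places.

Social marginal cost = private MC − MEB = 8.395 + 1.724x.
Set SMC = demand: 8.395 + 1.724x = 109.146 - 1.944x → x* = 27.4676.
The Pigouvian subsidy equals MEB at x*: 0.733 + 0.436×27.4676 = 12.7089.

subsidy = $12.709 per unit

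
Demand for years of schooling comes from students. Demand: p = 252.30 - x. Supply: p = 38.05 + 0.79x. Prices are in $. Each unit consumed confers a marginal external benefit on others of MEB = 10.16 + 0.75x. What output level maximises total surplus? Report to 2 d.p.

Social marginal benefit = demand + MEB = 262.46 - 0.25x.
Set SMB = MC: 262.46 - 0.25x = 38.05 + 0.79x → x* = 215.7788.

x* = 215.78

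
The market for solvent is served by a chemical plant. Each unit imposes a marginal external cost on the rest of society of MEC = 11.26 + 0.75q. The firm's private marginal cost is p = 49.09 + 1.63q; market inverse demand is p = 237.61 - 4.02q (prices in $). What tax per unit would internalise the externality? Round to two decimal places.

Social marginal cost = private MC + MEC = 60.35 + 2.38q.
Set SMC = demand: 60.35 + 2.38q = 237.61 - 4.02q → q* = 27.6969.
The Pigouvian tax equals MEC at q*: 11.26 + 0.75×27.6969 = 32.0327.

tax = $32.03 per unit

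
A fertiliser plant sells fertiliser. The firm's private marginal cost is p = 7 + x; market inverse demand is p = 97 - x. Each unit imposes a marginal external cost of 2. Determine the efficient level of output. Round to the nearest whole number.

x* = 44

Social marginal cost = private MC + MEC = 9 + x.
Set SMC = demand: 9 + x = 97 - x → x* = 44.0000.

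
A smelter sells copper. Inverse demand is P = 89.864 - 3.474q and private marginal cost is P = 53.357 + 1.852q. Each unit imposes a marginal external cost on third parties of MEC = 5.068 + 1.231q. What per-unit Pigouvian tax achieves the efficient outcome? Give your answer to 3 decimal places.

Social marginal cost = private MC + MEC = 58.425 + 3.083q.
Set SMC = demand: 58.425 + 3.083q = 89.864 - 3.474q → q* = 4.7947.
The Pigouvian tax equals MEC at q*: 5.068 + 1.231×4.7947 = 10.9703.

tax = 10.970 per unit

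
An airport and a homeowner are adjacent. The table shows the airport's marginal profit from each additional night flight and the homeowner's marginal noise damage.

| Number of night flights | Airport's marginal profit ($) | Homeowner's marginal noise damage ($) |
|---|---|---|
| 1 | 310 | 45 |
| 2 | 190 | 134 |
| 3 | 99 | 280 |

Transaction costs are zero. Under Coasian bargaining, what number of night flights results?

Bargaining reaches the level where marginal profit last exceeds marginal noise damage.
That holds through level 2 (190 ≥ 134) but not at 3 (99 < 280).

2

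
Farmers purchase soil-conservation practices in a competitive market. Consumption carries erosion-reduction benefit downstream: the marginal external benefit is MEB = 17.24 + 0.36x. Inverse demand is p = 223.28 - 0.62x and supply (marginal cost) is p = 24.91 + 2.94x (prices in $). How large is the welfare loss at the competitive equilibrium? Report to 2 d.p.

DWL = $217.39

Market equilibrium (private): 24.91 + 2.94x = 223.28 - 0.62x → x_m = 55.7219.
Social marginal benefit = demand + MEB = 240.52 - 0.26x.
Set SMB = MC: 240.52 - 0.26x = 24.91 + 2.94x → x* = 67.3781.
The welfare-loss triangle has base |x_m − x*| and height MEB(x_m) (the vertical gap between SMB and MC is zero at x* and MEB at x_m).
DWL = ½ × 11.6562 × 37.2999 = 217.3875.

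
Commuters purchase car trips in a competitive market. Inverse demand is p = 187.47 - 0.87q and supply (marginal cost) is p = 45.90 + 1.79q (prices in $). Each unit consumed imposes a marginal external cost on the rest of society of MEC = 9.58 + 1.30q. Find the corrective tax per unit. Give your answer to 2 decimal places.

Social marginal benefit = demand − MEC = 177.89 - 2.17q.
Set SMB = MC: 177.89 - 2.17q = 45.90 + 1.79q → q* = 33.3308.
The Pigouvian tax equals MEC at q*: 9.58 + 1.30×33.3308 = 52.9100.

tax = $52.91 per unit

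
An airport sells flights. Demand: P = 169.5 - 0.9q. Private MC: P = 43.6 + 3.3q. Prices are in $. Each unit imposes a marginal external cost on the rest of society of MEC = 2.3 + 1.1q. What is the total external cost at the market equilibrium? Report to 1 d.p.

$563.2

Market equilibrium (private): 43.6 + 3.3q = 169.5 - 0.9q → q_m = 29.9762.
Total external cost = ∫₀^{q_m} (2.3 + 1.1q) dq = 2.3×29.9762 + ½×1.1×29.9762² = 563.1602.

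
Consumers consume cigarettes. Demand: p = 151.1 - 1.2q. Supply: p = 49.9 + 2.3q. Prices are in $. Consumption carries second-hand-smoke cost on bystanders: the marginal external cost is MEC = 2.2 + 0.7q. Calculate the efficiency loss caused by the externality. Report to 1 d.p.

DWL = $59.9

Market equilibrium (private): 49.9 + 2.3q = 151.1 - 1.2q → q_m = 28.9143.
Social marginal benefit = demand − MEC = 148.9 - 1.9q.
Set SMB = MC: 148.9 - 1.9q = 49.9 + 2.3q → q* = 23.5714.
Between q* and q_m the wedge MC − SMB runs linearly from 0 to MEC(q_m), so the loss is a triangle.
DWL = ½ × 5.3429 × 22.4400 = 59.9473.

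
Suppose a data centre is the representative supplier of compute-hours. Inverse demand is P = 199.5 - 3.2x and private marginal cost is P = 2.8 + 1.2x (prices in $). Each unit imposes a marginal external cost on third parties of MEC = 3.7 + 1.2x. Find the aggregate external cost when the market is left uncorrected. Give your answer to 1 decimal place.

Market equilibrium (private): 2.8 + 1.2x = 199.5 - 3.2x → x_m = 44.7045.
Total external cost = ∫₀^{x_m} (3.7 + 1.2x) dx = 3.7×44.7045 + ½×1.2×44.7045² = 1364.5020.

$1364.5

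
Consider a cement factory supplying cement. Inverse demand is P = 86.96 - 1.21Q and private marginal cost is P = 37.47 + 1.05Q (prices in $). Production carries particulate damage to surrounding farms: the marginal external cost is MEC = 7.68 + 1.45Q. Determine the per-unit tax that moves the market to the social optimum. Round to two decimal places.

Social marginal cost = private MC + MEC = 45.15 + 2.50Q.
Set SMC = demand: 45.15 + 2.50Q = 86.96 - 1.21Q → Q* = 11.2695.
The Pigouvian tax equals MEC at Q*: 7.68 + 1.45×11.2695 = 24.0208.

tax = $24.02 per unit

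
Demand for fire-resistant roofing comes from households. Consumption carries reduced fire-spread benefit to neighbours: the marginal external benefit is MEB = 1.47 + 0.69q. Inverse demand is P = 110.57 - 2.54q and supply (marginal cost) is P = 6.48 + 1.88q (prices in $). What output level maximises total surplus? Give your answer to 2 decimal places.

Social marginal benefit = demand + MEB = 112.04 - 1.85q.
Set SMB = MC: 112.04 - 1.85q = 6.48 + 1.88q → q* = 28.3003.

q* = 28.30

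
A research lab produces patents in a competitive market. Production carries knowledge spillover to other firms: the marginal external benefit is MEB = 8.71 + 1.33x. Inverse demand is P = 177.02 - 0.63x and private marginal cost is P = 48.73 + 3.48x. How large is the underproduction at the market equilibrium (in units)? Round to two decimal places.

18.07 units

Market equilibrium (private): 48.73 + 3.48x = 177.02 - 0.63x → x_m = 31.2141.
Social marginal cost = private MC − MEB = 40.02 + 2.15x.
Set SMC = demand: 40.02 + 2.15x = 177.02 - 0.63x → x* = 49.2806.
Gap = |31.2141 − 49.2806| = 18.0665.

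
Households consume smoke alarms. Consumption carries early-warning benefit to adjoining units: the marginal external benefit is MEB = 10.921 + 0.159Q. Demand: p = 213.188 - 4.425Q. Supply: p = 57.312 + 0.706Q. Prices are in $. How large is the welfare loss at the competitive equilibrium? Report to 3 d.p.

DWL = $24.950

Market equilibrium (private): 57.312 + 0.706Q = 213.188 - 4.425Q → Q_m = 30.3793.
Social marginal benefit = demand + MEB = 224.109 - 4.266Q.
Set SMB = MC: 224.109 - 4.266Q = 57.312 + 0.706Q → Q* = 33.5473.
Height of the DWL triangle at Q_m is SMB(Q_m) − MC(Q_m) = MEB(Q_m) = 15.7513.
DWL = ½ × 3.1680 × 15.7513 = 24.9501.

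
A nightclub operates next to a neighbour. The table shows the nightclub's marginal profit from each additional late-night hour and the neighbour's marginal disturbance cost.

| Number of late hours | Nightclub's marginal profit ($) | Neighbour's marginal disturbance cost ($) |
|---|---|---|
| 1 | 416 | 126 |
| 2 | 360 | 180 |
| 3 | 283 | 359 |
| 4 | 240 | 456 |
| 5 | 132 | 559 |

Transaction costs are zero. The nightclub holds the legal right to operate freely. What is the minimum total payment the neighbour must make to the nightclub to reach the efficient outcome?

$655

Left alone the nightclub would choose level 5 (marginal profit stays positive).
Efficient level: k* = 2 (marginal profit ≥ marginal disturbance cost through 2).
The neighbour must at least cover the nightclub's forgone profit from cutting 5→2: 283 + 240 + 132 = 655.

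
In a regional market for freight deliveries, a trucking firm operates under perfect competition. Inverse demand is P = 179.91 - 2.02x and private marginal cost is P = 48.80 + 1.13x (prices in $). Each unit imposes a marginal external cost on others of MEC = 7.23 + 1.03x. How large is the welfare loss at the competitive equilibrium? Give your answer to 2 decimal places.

DWL = $300.25

Market equilibrium (private): 48.80 + 1.13x = 179.91 - 2.02x → x_m = 41.6222.
Social marginal cost = private MC + MEC = 56.03 + 2.16x.
Set SMC = demand: 56.03 + 2.16x = 179.91 - 2.02x → x* = 29.6364.
Height of the DWL triangle at x_m is SMC(x_m) − demand(x_m) = MEC(x_m) = 50.1009.
DWL = ½ × 11.9858 × 50.1009 = 300.2497.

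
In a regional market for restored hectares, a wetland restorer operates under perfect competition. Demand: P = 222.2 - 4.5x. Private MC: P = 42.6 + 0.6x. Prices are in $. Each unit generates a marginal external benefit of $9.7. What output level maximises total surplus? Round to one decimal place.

x* = 37.1

Social marginal cost = private MC − MEB = 32.9 + 0.6x.
Set SMC = demand: 32.9 + 0.6x = 222.2 - 4.5x → x* = 37.1176.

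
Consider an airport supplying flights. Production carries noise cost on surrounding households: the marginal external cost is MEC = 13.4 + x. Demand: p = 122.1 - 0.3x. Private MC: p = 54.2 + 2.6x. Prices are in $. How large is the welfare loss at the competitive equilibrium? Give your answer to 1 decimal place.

Market equilibrium (private): 54.2 + 2.6x = 122.1 - 0.3x → x_m = 23.4138.
Social marginal cost = private MC + MEC = 67.6 + 3.6x.
Set SMC = demand: 67.6 + 3.6x = 122.1 - 0.3x → x* = 13.9744.
Between x* and x_m the wedge SMC − demand runs linearly from 0 to MEC(x_m), so the loss is a triangle.
DWL = ½ × 9.4394 × 36.8138 = 173.7501.

DWL = $173.8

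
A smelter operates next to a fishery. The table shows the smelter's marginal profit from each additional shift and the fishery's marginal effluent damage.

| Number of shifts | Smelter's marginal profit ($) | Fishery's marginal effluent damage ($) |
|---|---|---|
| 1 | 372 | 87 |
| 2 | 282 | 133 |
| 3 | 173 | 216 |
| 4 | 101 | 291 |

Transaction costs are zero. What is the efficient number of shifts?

Bargaining reaches the level where marginal profit last exceeds marginal effluent damage.
That holds through level 2 (282 ≥ 133) but not at 3 (173 < 216).

2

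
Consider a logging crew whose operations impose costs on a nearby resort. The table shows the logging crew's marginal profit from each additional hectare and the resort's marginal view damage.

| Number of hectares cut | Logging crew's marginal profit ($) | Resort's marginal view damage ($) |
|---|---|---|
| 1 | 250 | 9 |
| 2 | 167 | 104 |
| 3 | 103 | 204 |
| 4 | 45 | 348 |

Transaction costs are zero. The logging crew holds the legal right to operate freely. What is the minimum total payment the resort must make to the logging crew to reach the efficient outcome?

Left alone the logging crew would choose level 4 (marginal profit stays positive).
Efficient level: k* = 2 (marginal profit ≥ marginal view damage through 2).
The resort must at least cover the logging crew's forgone profit from cutting 4→2: 103 + 45 = 148.

$148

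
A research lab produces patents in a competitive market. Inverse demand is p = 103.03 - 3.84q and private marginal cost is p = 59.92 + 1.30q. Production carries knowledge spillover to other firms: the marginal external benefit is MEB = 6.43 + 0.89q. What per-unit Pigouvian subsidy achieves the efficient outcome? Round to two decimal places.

Social marginal cost = private MC − MEB = 53.49 + 0.41q.
Set SMC = demand: 53.49 + 0.41q = 103.03 - 3.84q → q* = 11.6565.
The Pigouvian subsidy equals MEB at q*: 6.43 + 0.89×11.6565 = 16.8043.

subsidy = 16.80 per unit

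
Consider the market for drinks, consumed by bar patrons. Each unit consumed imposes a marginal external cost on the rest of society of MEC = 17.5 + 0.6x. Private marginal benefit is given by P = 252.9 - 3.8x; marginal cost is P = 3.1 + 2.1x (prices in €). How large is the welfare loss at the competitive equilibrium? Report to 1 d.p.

Market equilibrium (private): 3.1 + 2.1x = 252.9 - 3.8x → x_m = 42.3390.
Social marginal benefit = demand − MEC = 235.4 - 4.4x.
Set SMB = MC: 235.4 - 4.4x = 3.1 + 2.1x → x* = 35.7385.
Between x* and x_m the wedge MC − SMB runs linearly from 0 to MEC(x_m), so the loss is a triangle.
DWL = ½ × 6.6005 × 42.9034 = 141.5919.

DWL = €141.6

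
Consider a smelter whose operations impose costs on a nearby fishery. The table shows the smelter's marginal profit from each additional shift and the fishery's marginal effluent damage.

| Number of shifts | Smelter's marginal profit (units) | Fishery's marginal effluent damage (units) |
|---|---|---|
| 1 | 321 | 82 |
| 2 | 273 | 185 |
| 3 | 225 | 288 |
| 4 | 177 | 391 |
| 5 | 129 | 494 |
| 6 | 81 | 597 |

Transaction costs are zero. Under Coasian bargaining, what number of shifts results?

Bargaining reaches the level where marginal profit last exceeds marginal effluent damage.
That holds through level 2 (273 ≥ 185) but not at 3 (225 < 288).

2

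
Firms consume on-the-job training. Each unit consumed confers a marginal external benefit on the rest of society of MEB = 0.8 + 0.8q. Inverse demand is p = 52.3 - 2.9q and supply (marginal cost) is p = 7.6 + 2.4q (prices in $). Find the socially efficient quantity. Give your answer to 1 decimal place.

q* = 10.1

Social marginal benefit = demand + MEB = 53.1 - 2.1q.
Set SMB = MC: 53.1 - 2.1q = 7.6 + 2.4q → q* = 10.1111.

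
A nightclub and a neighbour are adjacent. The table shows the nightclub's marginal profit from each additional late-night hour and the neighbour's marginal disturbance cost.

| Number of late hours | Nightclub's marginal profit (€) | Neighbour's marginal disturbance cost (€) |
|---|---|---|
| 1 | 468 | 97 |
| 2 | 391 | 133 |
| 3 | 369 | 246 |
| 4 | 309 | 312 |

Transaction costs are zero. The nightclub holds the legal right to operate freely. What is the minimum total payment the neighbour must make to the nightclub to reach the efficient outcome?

€309

Left alone the nightclub would choose level 4 (marginal profit stays positive).
Efficient level: k* = 3 (marginal profit ≥ marginal disturbance cost through 3).
The neighbour must at least cover the nightclub's forgone profit from cutting 4→3: 309 = 309.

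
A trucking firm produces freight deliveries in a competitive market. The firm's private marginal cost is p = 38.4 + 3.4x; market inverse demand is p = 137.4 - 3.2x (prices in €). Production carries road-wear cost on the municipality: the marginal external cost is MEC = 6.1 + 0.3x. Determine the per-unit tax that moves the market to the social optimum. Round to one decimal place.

Social marginal cost = private MC + MEC = 44.5 + 3.7x.
Set SMC = demand: 44.5 + 3.7x = 137.4 - 3.2x → x* = 13.4638.
The Pigouvian tax equals MEC at x*: 6.1 + 0.3×13.4638 = 10.1391.

tax = €10.1 per unit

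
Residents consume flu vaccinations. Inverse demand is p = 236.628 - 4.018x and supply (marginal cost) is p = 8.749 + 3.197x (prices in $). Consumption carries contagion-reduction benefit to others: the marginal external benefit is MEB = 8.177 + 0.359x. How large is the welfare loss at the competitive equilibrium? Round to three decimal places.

Market equilibrium (private): 8.749 + 3.197x = 236.628 - 4.018x → x_m = 31.5841.
Social marginal benefit = demand + MEB = 244.805 - 3.659x.
Set SMB = MC: 244.805 - 3.659x = 8.749 + 3.197x → x* = 34.4306.
Between x* and x_m the wedge SMB − MC runs linearly from 0 to MEB(x_m), so the loss is a triangle.
DWL = ½ × 2.8465 × 19.5157 = 27.7757.

DWL = $27.776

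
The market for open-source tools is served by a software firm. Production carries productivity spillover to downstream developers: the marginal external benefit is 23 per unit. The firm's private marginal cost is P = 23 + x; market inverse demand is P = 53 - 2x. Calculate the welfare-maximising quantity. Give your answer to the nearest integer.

x* = 18

Social marginal cost = private MC − MEB = 0 + x.
Set SMC = demand: 0 + x = 53 - 2x → x* = 17.6667.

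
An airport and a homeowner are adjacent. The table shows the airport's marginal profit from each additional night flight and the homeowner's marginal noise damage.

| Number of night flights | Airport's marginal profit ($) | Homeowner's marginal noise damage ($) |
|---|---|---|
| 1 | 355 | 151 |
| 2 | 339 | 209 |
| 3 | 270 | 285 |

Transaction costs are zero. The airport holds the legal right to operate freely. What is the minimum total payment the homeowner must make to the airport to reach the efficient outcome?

Left alone the airport would choose level 3 (marginal profit stays positive).
Efficient level: k* = 2 (marginal profit ≥ marginal noise damage through 2).
The homeowner must at least cover the airport's forgone profit from cutting 3→2: 270 = 270.

$270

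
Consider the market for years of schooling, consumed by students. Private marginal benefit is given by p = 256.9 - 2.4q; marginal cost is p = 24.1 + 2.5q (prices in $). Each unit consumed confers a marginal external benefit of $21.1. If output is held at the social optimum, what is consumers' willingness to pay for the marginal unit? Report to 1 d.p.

P = $132.5

Social marginal benefit = demand + MEB = 278.0 - 2.4q.
Set SMB = MC: 278.0 - 2.4q = 24.1 + 2.5q → q* = 51.8163.
Consumer price on the demand curve at q*: 256.9 − 2.4×51.8163 = 132.5409.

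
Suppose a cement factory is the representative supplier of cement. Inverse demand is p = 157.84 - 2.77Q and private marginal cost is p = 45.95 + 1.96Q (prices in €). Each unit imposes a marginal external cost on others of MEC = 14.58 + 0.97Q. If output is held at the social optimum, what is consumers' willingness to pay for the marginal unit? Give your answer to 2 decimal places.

P = €110.55

Social marginal cost = private MC + MEC = 60.53 + 2.93Q.
Set SMC = demand: 60.53 + 2.93Q = 157.84 - 2.77Q → Q* = 17.0719.
Consumer price on the demand curve at Q*: 157.84 − 2.77×17.0719 = 110.5508.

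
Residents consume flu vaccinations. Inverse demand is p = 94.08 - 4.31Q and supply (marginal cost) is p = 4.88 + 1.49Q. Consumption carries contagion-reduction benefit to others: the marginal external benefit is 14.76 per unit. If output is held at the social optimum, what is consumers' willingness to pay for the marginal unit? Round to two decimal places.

P = 16.83

Social marginal benefit = demand + MEB = 108.84 - 4.31Q.
Set SMB = MC: 108.84 - 4.31Q = 4.88 + 1.49Q → Q* = 17.9241.
Consumer price on the demand curve at Q*: 94.08 − 4.31×17.9241 = 16.8271.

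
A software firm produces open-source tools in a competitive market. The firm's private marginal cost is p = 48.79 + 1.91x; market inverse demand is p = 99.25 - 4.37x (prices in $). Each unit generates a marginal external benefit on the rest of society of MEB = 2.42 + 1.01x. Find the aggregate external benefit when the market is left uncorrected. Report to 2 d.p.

$52.05

Market equilibrium (private): 48.79 + 1.91x = 99.25 - 4.37x → x_m = 8.0350.
Total external benefit = ∫₀^{x_m} (2.42 + 1.01x) dx = 2.42×8.0350 + ½×1.01×8.0350² = 52.0481.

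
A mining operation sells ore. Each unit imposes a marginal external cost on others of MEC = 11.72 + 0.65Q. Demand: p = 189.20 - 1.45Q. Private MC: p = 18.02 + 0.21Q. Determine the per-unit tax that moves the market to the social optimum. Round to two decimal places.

tax = 56.59 per unit

Social marginal cost = private MC + MEC = 29.74 + 0.86Q.
Set SMC = demand: 29.74 + 0.86Q = 189.20 - 1.45Q → Q* = 69.0303.
The Pigouvian tax equals MEC at Q*: 11.72 + 0.65×69.0303 = 56.5897.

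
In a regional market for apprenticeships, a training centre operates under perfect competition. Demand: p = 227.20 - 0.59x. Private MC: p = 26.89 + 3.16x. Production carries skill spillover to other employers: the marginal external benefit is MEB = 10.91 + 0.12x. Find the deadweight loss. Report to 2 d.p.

Market equilibrium (private): 26.89 + 3.16x = 227.20 - 0.59x → x_m = 53.4160.
Social marginal cost = private MC − MEB = 15.98 + 3.04x.
Set SMC = demand: 15.98 + 3.04x = 227.20 - 0.59x → x* = 58.1873.
The welfare-loss triangle has base |x_m − x*| and height MEB(x_m) (the vertical gap between SMC and demand is zero at x* and MEB at x_m).
DWL = ½ × 4.7713 × 17.3199 = 41.3192.

DWL = 41.32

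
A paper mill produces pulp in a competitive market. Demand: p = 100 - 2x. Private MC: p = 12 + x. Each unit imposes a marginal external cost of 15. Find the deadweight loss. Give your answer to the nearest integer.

DWL = 38

Market equilibrium (private): 12 + x = 100 - 2x → x_m = 29.3333.
Social marginal cost = private MC + MEC = 27 + x.
Set SMC = demand: 27 + x = 100 - 2x → x* = 24.3333.
The welfare-loss triangle has base |x_m − x*| and height MEC(x_m) (the vertical gap between SMC and demand is zero at x* and MEC at x_m).
DWL = ½ × 5.0000 × 15.0000 = 37.5000.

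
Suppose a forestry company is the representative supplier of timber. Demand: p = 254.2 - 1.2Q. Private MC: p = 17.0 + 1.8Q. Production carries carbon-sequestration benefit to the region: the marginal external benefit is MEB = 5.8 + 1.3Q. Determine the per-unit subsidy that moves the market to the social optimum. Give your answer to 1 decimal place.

Social marginal cost = private MC − MEB = 11.2 + 0.5Q.
Set SMC = demand: 11.2 + 0.5Q = 254.2 - 1.2Q → Q* = 142.9412.
The Pigouvian subsidy equals MEB at Q*: 5.8 + 1.3×142.9412 = 191.6236.

subsidy = 191.6 per unit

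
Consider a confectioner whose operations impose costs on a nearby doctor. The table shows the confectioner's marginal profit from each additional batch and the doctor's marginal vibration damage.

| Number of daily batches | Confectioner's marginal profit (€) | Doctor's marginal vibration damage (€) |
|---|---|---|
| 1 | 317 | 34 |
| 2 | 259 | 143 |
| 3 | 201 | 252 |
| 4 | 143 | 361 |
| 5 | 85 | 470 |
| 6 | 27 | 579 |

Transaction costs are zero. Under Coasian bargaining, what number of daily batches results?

2

Bargaining reaches the level where marginal profit last exceeds marginal vibration damage.
That holds through level 2 (259 ≥ 143) but not at 3 (201 < 252).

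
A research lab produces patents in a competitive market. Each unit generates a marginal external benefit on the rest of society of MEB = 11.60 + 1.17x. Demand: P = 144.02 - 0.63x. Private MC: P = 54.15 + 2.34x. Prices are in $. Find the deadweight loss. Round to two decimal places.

Market equilibrium (private): 54.15 + 2.34x = 144.02 - 0.63x → x_m = 30.2593.
Social marginal cost = private MC − MEB = 42.55 + 1.17x.
Set SMC = demand: 42.55 + 1.17x = 144.02 - 0.63x → x* = 56.3722.
Between x* and x_m the wedge demand − SMC runs linearly from 0 to MEB(x_m), so the loss is a triangle.
DWL = ½ × 26.1129 × 47.0033 = 613.6962.

DWL = $613.70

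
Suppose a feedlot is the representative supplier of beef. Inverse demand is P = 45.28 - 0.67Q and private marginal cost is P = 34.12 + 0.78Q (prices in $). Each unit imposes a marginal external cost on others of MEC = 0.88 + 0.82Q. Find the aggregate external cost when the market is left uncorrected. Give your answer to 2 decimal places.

Market equilibrium (private): 34.12 + 0.78Q = 45.28 - 0.67Q → Q_m = 7.6966.
Total external cost = ∫₀^{Q_m} (0.88 + 0.82Q) dQ = 0.88×7.6966 + ½×0.82×7.6966² = 31.0604.

$31.06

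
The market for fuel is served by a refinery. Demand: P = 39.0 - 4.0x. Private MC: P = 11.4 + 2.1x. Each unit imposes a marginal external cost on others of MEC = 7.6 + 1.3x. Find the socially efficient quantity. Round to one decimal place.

x* = 2.7

Social marginal cost = private MC + MEC = 19.0 + 3.4x.
Set SMC = demand: 19.0 + 3.4x = 39.0 - 4.0x → x* = 2.7027.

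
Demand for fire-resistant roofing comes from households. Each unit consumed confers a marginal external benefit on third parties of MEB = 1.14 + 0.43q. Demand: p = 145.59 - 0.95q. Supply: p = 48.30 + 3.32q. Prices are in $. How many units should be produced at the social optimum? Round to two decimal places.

q* = 25.63

Social marginal benefit = demand + MEB = 146.73 - 0.52q.
Set SMB = MC: 146.73 - 0.52q = 48.30 + 3.32q → q* = 25.6328.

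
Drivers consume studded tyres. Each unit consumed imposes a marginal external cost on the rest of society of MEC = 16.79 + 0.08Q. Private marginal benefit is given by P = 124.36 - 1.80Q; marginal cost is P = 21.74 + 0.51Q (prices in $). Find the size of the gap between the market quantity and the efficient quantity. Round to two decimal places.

8.51 units

Market equilibrium (private): 21.74 + 0.51Q = 124.36 - 1.80Q → Q_m = 44.4242.
Social marginal benefit = demand − MEC = 107.57 - 1.88Q.
Set SMB = MC: 107.57 - 1.88Q = 21.74 + 0.51Q → Q* = 35.9121.
Gap = |44.4242 − 35.9121| = 8.5121.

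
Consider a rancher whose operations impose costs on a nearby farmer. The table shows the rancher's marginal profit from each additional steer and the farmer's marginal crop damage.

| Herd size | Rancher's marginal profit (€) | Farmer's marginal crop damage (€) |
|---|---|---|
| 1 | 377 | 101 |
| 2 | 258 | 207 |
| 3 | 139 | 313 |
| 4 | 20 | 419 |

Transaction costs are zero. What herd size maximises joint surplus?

2

Bargaining reaches the level where marginal profit last exceeds marginal crop damage.
That holds through level 2 (258 ≥ 207) but not at 3 (139 < 313).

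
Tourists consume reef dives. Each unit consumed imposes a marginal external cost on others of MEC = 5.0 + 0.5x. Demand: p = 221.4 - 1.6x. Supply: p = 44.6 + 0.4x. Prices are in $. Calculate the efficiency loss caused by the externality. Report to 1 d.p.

Market equilibrium (private): 44.6 + 0.4x = 221.4 - 1.6x → x_m = 88.4000.
Social marginal benefit = demand − MEC = 216.4 - 2.1x.
Set SMB = MC: 216.4 - 2.1x = 44.6 + 0.4x → x* = 68.7200.
Height of the DWL triangle at x_m is MC(x_m) − SMB(x_m) = MEC(x_m) = 49.2000.
DWL = ½ × 19.6800 × 49.2000 = 484.1280.

DWL = $484.1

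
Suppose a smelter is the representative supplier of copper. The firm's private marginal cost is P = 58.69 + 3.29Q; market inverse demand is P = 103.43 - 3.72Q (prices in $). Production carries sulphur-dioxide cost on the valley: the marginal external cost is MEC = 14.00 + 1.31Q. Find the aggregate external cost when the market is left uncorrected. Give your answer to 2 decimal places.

Market equilibrium (private): 58.69 + 3.29Q = 103.43 - 3.72Q → Q_m = 6.3823.
Total external cost = ∫₀^{Q_m} (14.00 + 1.31Q) dQ = 14.00×6.3823 + ½×1.31×6.3823² = 116.0328.

$116.03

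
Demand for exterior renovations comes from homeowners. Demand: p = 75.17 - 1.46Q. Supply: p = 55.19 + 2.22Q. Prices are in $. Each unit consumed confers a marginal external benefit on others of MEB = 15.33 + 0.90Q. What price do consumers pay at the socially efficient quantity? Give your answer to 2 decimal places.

Social marginal benefit = demand + MEB = 90.50 - 0.56Q.
Set SMB = MC: 90.50 - 0.56Q = 55.19 + 2.22Q → Q* = 12.7014.
Consumer price on the demand curve at Q*: 75.17 − 1.46×12.7014 = 56.6260.

P = $56.63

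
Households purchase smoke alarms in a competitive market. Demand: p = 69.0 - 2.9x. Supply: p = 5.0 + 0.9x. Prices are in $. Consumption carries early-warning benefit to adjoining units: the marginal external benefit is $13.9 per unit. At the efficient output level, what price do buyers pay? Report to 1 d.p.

P = $9.6

Social marginal benefit = demand + MEB = 82.9 - 2.9x.
Set SMB = MC: 82.9 - 2.9x = 5.0 + 0.9x → x* = 20.5000.
Consumer price on the demand curve at x*: 69.0 − 2.9×20.5000 = 9.5500.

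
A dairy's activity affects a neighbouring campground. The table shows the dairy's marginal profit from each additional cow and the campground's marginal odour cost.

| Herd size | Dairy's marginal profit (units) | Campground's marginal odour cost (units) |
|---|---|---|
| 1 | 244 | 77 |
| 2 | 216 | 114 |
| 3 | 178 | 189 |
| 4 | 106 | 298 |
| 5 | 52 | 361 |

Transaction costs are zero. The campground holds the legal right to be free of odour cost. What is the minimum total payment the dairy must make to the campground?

191

Efficient level: marginal profit ≥ marginal odour cost through level 2, so k* = 2.
With the campground holding the right, the dairy must at least compensate total damage at k*: 77 + 114 = 191.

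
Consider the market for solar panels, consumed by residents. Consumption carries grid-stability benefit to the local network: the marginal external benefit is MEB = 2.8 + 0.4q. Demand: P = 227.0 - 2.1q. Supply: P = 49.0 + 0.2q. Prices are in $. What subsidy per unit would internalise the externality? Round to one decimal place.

Social marginal benefit = demand + MEB = 229.8 - 1.7q.
Set SMB = MC: 229.8 - 1.7q = 49.0 + 0.2q → q* = 95.1579.
The Pigouvian subsidy equals MEB at q*: 2.8 + 0.4×95.1579 = 40.8632.

subsidy = $40.9 per unit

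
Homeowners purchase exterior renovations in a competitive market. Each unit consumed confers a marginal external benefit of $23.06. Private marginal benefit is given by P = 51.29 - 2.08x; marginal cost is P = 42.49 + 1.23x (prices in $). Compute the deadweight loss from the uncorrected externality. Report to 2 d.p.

Market equilibrium (private): 42.49 + 1.23x = 51.29 - 2.08x → x_m = 2.6586.
Social marginal benefit = demand + MEB = 74.35 - 2.08x.
Set SMB = MC: 74.35 - 2.08x = 42.49 + 1.23x → x* = 9.6254.
Height of the DWL triangle at x_m is SMB(x_m) − MC(x_m) = MEB(x_m) = 23.0600.
DWL = ½ × 6.9668 × 23.0600 = 80.3272.

DWL = $80.33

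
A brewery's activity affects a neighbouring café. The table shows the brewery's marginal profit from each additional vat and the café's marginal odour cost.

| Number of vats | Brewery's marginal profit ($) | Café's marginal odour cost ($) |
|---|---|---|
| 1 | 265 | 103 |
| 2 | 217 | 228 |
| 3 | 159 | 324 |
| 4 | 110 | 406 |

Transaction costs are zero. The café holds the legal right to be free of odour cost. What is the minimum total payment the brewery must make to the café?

$103

Efficient level: marginal profit ≥ marginal odour cost through level 1, so k* = 1.
With the café holding the right, the brewery must at least compensate total damage at k*: 103 = 103.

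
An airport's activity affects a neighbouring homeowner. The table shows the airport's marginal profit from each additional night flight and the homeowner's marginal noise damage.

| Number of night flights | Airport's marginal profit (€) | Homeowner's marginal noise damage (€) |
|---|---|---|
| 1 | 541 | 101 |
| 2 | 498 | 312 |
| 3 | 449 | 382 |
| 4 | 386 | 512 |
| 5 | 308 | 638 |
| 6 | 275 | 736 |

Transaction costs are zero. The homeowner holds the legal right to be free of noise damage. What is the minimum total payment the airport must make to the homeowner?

Efficient level: marginal profit ≥ marginal noise damage through level 3, so k* = 3.
With the homeowner holding the right, the airport must at least compensate total damage at k*: 101 + 312 + 382 = 795.

€795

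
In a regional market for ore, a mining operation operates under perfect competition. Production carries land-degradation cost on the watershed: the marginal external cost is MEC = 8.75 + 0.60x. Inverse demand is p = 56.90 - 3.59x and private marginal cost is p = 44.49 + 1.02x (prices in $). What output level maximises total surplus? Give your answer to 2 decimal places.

x* = 0.70

Social marginal cost = private MC + MEC = 53.24 + 1.62x.
Set SMC = demand: 53.24 + 1.62x = 56.90 - 3.59x → x* = 0.7025.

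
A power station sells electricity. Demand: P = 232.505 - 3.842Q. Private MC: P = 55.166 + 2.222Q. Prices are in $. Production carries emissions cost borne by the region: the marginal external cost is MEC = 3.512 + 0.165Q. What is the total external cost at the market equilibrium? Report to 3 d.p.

Market equilibrium (private): 55.166 + 2.222Q = 232.505 - 3.842Q → Q_m = 29.2446.
Total external cost = ∫₀^{Q_m} (3.512 + 0.165Q) dQ = 3.512×29.2446 + ½×0.165×29.2446² = 173.2649.

$173.265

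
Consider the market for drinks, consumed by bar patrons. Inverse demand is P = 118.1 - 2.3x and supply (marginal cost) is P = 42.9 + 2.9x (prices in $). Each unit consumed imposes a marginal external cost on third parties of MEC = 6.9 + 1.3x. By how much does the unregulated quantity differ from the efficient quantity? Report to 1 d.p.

Market equilibrium (private): 42.9 + 2.9x = 118.1 - 2.3x → x_m = 14.4615.
Social marginal benefit = demand − MEC = 111.2 - 3.6x.
Set SMB = MC: 111.2 - 3.6x = 42.9 + 2.9x → x* = 10.5077.
Gap = |14.4615 − 10.5077| = 3.9538.

4.0 units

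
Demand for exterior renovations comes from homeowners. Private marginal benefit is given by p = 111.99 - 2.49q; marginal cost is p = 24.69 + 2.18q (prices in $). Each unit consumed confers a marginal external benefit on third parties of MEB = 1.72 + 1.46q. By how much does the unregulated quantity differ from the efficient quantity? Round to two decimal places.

9.04 units

Market equilibrium (private): 24.69 + 2.18q = 111.99 - 2.49q → q_m = 18.6938.
Social marginal benefit = demand + MEB = 113.71 - 1.03q.
Set SMB = MC: 113.71 - 1.03q = 24.69 + 2.18q → q* = 27.7321.
Gap = |18.6938 − 27.7321| = 9.0383.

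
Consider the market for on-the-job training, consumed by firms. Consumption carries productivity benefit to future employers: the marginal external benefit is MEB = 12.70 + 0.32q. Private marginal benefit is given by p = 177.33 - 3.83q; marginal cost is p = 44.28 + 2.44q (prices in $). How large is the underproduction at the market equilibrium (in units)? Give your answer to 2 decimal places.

Market equilibrium (private): 44.28 + 2.44q = 177.33 - 3.83q → q_m = 21.2201.
Social marginal benefit = demand + MEB = 190.03 - 3.51q.
Set SMB = MC: 190.03 - 3.51q = 44.28 + 2.44q → q* = 24.4958.
Gap = |21.2201 − 24.4958| = 3.2757.

3.28 units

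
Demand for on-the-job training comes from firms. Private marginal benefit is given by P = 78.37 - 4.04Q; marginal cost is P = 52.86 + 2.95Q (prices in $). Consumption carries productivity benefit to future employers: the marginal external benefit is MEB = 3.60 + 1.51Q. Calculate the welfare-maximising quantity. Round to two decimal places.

Q* = 5.31

Social marginal benefit = demand + MEB = 81.97 - 2.53Q.
Set SMB = MC: 81.97 - 2.53Q = 52.86 + 2.95Q → Q* = 5.3120.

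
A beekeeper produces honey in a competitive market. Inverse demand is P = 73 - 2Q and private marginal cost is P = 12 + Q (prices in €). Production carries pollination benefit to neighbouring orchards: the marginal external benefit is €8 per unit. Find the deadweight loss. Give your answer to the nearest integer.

DWL = €11

Market equilibrium (private): 12 + Q = 73 - 2Q → Q_m = 20.3333.
Social marginal cost = private MC − MEB = 4 + Q.
Set SMC = demand: 4 + Q = 73 - 2Q → Q* = 23.0000.
The welfare-loss triangle has base |Q_m − Q*| and height MEB(Q_m) (the vertical gap between SMC and demand is zero at Q* and MEB at Q_m).
DWL = ½ × 2.6667 × 8.0000 = 10.6668.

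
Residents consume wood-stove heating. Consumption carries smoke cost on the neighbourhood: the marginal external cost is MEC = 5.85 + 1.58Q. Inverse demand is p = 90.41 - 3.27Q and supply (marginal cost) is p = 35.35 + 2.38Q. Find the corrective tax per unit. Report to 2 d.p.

tax = 16.60 per unit

Social marginal benefit = demand − MEC = 84.56 - 4.85Q.
Set SMB = MC: 84.56 - 4.85Q = 35.35 + 2.38Q → Q* = 6.8064.
The Pigouvian tax equals MEC at Q*: 5.85 + 1.58×6.8064 = 16.6041.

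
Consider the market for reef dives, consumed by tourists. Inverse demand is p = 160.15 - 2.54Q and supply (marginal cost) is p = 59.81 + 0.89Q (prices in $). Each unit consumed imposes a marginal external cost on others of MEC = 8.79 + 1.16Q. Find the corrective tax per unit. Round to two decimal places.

tax = $31.93 per unit

Social marginal benefit = demand − MEC = 151.36 - 3.70Q.
Set SMB = MC: 151.36 - 3.70Q = 59.81 + 0.89Q → Q* = 19.9455.
The Pigouvian tax equals MEC at Q*: 8.79 + 1.16×19.9455 = 31.9268.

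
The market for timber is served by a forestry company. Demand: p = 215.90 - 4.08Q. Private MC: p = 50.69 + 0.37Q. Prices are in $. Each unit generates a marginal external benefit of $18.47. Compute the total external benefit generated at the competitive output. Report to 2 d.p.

Market equilibrium (private): 50.69 + 0.37Q = 215.90 - 4.08Q → Q_m = 37.1258.
Total external benefit = MEB × Q_m = 18.47 × 37.1258 = 685.7135.

$685.71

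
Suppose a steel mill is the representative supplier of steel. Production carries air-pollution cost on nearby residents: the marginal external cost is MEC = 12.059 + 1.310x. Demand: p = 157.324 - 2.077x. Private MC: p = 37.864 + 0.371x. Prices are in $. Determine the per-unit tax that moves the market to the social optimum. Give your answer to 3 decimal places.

Social marginal cost = private MC + MEC = 49.923 + 1.681x.
Set SMC = demand: 49.923 + 1.681x = 157.324 - 2.077x → x* = 28.5793.
The Pigouvian tax equals MEC at x*: 12.059 + 1.310×28.5793 = 49.4979.

tax = $49.498 per unit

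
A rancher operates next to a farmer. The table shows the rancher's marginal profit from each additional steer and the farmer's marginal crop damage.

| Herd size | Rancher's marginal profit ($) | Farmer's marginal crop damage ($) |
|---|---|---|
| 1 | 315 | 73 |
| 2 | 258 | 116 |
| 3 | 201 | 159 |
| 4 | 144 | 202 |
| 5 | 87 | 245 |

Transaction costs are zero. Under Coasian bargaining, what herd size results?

3

Bargaining reaches the level where marginal profit last exceeds marginal crop damage.
That holds through level 3 (201 ≥ 159) but not at 4 (144 < 202).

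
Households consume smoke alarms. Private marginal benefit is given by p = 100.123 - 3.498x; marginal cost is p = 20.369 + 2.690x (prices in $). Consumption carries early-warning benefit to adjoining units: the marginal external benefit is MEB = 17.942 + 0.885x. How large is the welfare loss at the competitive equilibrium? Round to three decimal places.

DWL = $81.211

Market equilibrium (private): 20.369 + 2.690x = 100.123 - 3.498x → x_m = 12.8885.
Social marginal benefit = demand + MEB = 118.065 - 2.613x.
Set SMB = MC: 118.065 - 2.613x = 20.369 + 2.690x → x* = 18.4228.
Height of the DWL triangle at x_m is SMB(x_m) − MC(x_m) = MEB(x_m) = 29.3483.
DWL = ½ × 5.5343 × 29.3483 = 81.2111.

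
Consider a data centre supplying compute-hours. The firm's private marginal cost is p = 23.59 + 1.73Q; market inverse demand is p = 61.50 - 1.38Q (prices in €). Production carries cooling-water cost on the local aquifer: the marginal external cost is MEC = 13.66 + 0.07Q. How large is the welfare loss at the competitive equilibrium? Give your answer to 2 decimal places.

DWL = €33.12

Market equilibrium (private): 23.59 + 1.73Q = 61.50 - 1.38Q → Q_m = 12.1897.
Social marginal cost = private MC + MEC = 37.25 + 1.80Q.
Set SMC = demand: 37.25 + 1.80Q = 61.50 - 1.38Q → Q* = 7.6258.
Between Q* and Q_m the wedge SMC − demand runs linearly from 0 to MEC(Q_m), so the loss is a triangle.
DWL = ½ × 4.5639 × 14.5133 = 33.1186.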